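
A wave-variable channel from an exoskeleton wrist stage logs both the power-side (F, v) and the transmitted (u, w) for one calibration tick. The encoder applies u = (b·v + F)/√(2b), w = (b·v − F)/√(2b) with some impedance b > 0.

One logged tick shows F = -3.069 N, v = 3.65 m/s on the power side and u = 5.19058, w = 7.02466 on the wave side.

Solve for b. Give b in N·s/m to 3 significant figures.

u + w = 12.21524;  u + w = √(2b)·v, so √(2b) = 12.21524/3.65 = 3.34664.
b = (√(2b))²/2 = 11.20001/2 = 5.60000.
(Check via u − w = 2F/√(2b): u − w = -1.83408, 2F/√(2b) = -1.83408.)

b = 5.6 N·s/m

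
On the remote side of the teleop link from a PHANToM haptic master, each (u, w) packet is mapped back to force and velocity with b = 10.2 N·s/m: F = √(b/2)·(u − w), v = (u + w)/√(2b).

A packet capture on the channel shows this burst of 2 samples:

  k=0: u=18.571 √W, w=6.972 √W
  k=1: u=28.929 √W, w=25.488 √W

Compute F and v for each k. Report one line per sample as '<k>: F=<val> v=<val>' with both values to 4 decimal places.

k=0: u−w=11.5990, u+w=25.5430; √(b/2)=2.2583, √(2b)=4.5166; F=2.2583×11.599=26.1942, v=25.5430/4.5166=5.6553
k=1: u−w=3.4410, u+w=54.4170; √(b/2)=2.2583, √(2b)=4.5166; F=2.2583×3.441=7.7709, v=54.4170/4.5166=12.0481

0: F=26.1942 v=5.6553
1: F=7.7709 v=12.0481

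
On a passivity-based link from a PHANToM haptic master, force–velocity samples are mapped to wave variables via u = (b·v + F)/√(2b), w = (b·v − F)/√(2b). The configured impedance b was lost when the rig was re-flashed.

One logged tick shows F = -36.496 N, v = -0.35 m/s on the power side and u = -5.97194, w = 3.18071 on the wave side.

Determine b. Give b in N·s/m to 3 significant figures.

u + w = -2.79123;  u + w = √(2b)·v, so √(2b) = -2.79123/(-0.35) = 7.97494.
b = (√(2b))²/2 = 63.59971/2 = 31.79986.
(Check via u − w = 2F/√(2b): u − w = -9.15265, 2F/√(2b) = -9.15267.)

b = 31.8 N·s/m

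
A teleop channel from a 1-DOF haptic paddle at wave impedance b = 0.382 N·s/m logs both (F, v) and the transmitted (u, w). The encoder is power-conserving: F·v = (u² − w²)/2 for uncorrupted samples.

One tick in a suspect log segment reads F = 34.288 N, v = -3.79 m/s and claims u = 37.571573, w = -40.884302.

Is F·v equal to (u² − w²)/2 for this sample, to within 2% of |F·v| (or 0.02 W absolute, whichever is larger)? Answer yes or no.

yes

F·v = 34.288×(-3.79) = -129.951520 W.
(u² − w²)/2 = (1411.623098 − 1671.526150)/2 = -129.951526 W.
|Δ| = 0.000006;  2% of max(1, |F·v|) = 2.599030.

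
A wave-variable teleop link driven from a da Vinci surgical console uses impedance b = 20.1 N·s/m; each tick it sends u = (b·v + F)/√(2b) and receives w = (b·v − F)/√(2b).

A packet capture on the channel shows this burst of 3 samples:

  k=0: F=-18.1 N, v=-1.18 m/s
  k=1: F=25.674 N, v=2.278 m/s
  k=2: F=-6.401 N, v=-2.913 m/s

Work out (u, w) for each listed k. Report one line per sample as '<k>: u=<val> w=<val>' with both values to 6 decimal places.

0: u=-6.595538 w=-0.886071
1: u=11.270960 w=3.172350
2: u=-10.244282 w=-8.225149

k=0: b·v=20.1×(-1.18)=-23.718000; √(2b)=6.340347; u=(-23.718000+(-18.1))/6.340347=-6.595538, w=(-23.718000−(-18.1))/6.340347=-0.886071
k=1: b·v=20.1×2.278=45.787800; √(2b)=6.340347; u=(45.787800+25.674)/6.340347=11.270960, w=(45.787800−25.674)/6.340347=3.172350
k=2: b·v=20.1×(-2.913)=-58.551300; √(2b)=6.340347; u=(-58.551300+(-6.401))/6.340347=-10.244282, w=(-58.551300−(-6.401))/6.340347=-8.225149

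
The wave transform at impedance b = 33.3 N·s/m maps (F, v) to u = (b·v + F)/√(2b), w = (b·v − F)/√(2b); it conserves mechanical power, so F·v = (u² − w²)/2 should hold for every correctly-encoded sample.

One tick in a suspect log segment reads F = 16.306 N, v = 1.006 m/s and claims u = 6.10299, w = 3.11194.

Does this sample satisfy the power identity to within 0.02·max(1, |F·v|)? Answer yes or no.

F·v = 16.306×1.006 = 16.4038 W.
(u² − w²)/2 = (37.2465 − 9.6842)/2 = 13.7812 W.
|Δ| = 2.6227;  2% of max(1, |F·v|) = 0.3281.

no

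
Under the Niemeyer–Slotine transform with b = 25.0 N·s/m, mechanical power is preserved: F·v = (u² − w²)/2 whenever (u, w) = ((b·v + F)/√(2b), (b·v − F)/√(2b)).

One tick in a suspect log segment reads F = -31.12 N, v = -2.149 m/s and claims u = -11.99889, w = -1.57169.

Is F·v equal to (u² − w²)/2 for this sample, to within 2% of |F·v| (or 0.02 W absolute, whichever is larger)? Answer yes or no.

no

F·v = (-31.12)×(-2.149) = 66.8769 W.
(u² − w²)/2 = (143.9734 − 2.4702)/2 = 70.7516 W.
|Δ| = 3.8747;  2% of max(1, |F·v|) = 1.3375.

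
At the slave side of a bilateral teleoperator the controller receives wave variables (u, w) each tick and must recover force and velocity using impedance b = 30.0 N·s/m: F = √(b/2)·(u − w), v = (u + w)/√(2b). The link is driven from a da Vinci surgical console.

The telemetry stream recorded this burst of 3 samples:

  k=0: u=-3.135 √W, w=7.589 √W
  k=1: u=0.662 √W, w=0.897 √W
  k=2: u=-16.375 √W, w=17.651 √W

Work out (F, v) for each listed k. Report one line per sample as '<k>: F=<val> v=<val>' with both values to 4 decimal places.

0: F=-41.5339 v=0.5750
1: F=-0.9102 v=0.2013
2: F=-131.7821 v=0.1647

k=0: u−w=-10.7240, u+w=4.4540; √(b/2)=3.8730, √(2b)=7.7460; F=3.8730×(-10.724)=-41.5339, v=4.4540/7.7460=0.5750
k=1: u−w=-0.2350, u+w=1.5590; √(b/2)=3.8730, √(2b)=7.7460; F=3.8730×(-0.235)=-0.9102, v=1.5590/7.7460=0.2013
k=2: u−w=-34.0260, u+w=1.2760; √(b/2)=3.8730, √(2b)=7.7460; F=3.8730×(-34.026)=-131.7821, v=1.2760/7.7460=0.1647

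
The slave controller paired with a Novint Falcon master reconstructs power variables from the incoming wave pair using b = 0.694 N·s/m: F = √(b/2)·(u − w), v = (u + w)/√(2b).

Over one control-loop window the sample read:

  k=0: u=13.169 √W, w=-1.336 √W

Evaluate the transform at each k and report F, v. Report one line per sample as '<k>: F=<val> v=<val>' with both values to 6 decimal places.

k=0: u−w=14.505000, u+w=11.833000; √(b/2)=0.589067, √(2b)=1.178134; F=0.589067×14.505=8.544418, v=11.833000/1.178134=10.043848

0: F=8.544418 v=10.043848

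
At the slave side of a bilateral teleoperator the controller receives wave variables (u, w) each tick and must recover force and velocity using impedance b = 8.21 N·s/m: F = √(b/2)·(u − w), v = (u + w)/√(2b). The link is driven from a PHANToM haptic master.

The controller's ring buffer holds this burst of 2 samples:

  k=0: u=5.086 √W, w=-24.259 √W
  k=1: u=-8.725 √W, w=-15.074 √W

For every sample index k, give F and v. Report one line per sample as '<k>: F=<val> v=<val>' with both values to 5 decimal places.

k=0: u−w=29.34500, u+w=-19.17300; √(b/2)=2.02608, √(2b)=4.05216; F=2.02608×29.345=59.45532, v=-19.17300/4.05216=-4.73155
k=1: u−w=6.34900, u+w=-23.79900; √(b/2)=2.02608, √(2b)=4.05216; F=2.02608×6.349=12.86358, v=-23.79900/4.05216=-5.87316

0: F=59.45532 v=-4.73155
1: F=12.86358 v=-5.87316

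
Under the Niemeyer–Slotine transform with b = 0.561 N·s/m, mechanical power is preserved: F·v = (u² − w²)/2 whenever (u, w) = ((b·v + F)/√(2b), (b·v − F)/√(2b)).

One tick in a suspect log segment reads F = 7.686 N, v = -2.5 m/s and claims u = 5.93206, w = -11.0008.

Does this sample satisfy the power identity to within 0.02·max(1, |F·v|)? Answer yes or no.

no

F·v = 7.686×(-2.5) = -19.2150 W.
(u² − w²)/2 = (35.1893 − 121.0176)/2 = -42.9141 W.
|Δ| = 23.6991;  2% of max(1, |F·v|) = 0.3843.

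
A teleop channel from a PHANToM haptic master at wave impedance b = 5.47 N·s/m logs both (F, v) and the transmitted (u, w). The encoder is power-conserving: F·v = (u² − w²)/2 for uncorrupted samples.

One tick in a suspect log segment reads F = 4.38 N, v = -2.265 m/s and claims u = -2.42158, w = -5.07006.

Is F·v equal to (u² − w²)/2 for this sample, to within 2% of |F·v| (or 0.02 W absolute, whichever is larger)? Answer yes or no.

yes

F·v = 4.38×(-2.265) = -9.9207 W.
(u² − w²)/2 = (5.8640 − 25.7055)/2 = -9.9207 W.
|Δ| = 0.0000;  2% of max(1, |F·v|) = 0.1984.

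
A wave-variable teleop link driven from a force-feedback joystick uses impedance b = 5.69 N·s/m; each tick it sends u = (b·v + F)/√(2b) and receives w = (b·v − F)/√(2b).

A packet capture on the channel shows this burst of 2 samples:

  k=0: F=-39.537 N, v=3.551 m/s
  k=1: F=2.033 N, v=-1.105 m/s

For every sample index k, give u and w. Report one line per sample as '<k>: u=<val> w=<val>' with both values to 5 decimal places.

0: u=-5.73062 w=17.70965
1: u=-1.26117 w=-2.46647

k=0: b·v=5.69×3.551=20.20519; √(2b)=3.37343; u=(20.20519+(-39.537))/3.37343=-5.73062, w=(20.20519−(-39.537))/3.37343=17.70965
k=1: b·v=5.69×(-1.105)=-6.28745; √(2b)=3.37343; u=(-6.28745+2.033)/3.37343=-1.26117, w=(-6.28745−2.033)/3.37343=-2.46647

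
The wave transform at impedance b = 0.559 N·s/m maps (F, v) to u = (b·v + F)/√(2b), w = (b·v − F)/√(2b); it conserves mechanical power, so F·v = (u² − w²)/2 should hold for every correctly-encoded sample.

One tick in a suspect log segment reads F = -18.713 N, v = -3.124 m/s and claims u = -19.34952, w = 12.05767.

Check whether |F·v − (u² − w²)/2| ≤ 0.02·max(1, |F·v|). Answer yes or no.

F·v = (-18.713)×(-3.124) = 58.4594 W.
(u² − w²)/2 = (374.4039 − 145.3874)/2 = 114.5083 W.
|Δ| = 56.0488;  2% of max(1, |F·v|) = 1.1692.

no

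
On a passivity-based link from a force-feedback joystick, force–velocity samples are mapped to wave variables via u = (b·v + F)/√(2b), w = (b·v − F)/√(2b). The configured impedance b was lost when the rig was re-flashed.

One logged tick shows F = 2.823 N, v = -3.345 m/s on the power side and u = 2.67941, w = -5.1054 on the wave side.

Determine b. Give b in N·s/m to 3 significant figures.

u + w = -2.425990;  u + w = √(2b)·v, so √(2b) = -2.425990/(-3.345) = 0.725259.
b = (√(2b))²/2 = 0.526000/2 = 0.263000.
(Check via u − w = 2F/√(2b): u − w = 7.784810, 2F/√(2b) = 7.784810.)

b = 0.263 N·s/m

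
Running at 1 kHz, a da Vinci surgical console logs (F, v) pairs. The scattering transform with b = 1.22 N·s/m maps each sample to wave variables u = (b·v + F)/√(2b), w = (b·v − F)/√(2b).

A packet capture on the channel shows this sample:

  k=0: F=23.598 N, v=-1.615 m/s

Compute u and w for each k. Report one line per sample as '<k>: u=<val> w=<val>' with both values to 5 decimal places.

k=0: b·v=1.22×(-1.615)=-1.97030; √(2b)=1.56205; u=(-1.97030+23.598)/1.56205=13.84572, w=(-1.97030−23.598)/1.56205=-16.36843

0: u=13.84572 w=-16.36843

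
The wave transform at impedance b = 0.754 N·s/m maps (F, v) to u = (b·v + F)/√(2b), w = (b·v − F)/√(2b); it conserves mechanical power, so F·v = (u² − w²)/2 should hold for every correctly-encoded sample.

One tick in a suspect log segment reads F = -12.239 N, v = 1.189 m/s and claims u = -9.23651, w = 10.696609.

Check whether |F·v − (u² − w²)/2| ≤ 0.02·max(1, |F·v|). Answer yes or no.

yes

F·v = (-12.239)×1.189 = -14.552171 W.
(u² − w²)/2 = (85.313117 − 114.417444)/2 = -14.552164 W.
|Δ| = 0.000007;  2% of max(1, |F·v|) = 0.291043.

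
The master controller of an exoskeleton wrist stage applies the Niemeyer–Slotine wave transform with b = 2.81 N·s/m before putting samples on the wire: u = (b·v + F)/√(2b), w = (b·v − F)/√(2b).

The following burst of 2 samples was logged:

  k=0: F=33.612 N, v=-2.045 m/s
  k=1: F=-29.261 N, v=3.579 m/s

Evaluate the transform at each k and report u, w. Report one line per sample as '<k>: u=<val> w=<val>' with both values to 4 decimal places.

0: u=11.7544 w=-16.6024
1: u=-8.1007 w=16.5853

k=0: b·v=2.81×(-2.045)=-5.7465; √(2b)=2.3707; u=(-5.7465+33.612)/2.3707=11.7544, w=(-5.7465−33.612)/2.3707=-16.6024
k=1: b·v=2.81×3.579=10.0570; √(2b)=2.3707; u=(10.0570+(-29.261))/2.3707=-8.1007, w=(10.0570−(-29.261))/2.3707=16.5853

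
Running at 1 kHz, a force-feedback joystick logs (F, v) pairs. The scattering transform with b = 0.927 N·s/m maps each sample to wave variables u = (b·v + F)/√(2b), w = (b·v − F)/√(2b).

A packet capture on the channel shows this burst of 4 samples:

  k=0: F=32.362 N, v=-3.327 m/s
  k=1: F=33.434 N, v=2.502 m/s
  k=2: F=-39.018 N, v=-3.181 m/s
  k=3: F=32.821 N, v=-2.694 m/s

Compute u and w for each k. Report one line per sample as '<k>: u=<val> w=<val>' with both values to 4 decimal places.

k=0: b·v=0.927×(-3.327)=-3.0841; √(2b)=1.3616; u=(-3.0841+32.362)/1.3616=21.5023, w=(-3.0841−32.362)/1.3616=-26.0324
k=1: b·v=0.927×2.502=2.3194; √(2b)=1.3616; u=(2.3194+33.434)/1.3616=26.2580, w=(2.3194−33.434)/1.3616=-22.8513
k=2: b·v=0.927×(-3.181)=-2.9488; √(2b)=1.3616; u=(-2.9488+(-39.018))/1.3616=-30.8213, w=(-2.9488−(-39.018))/1.3616=26.4900
k=3: b·v=0.927×(-2.694)=-2.4973; √(2b)=1.3616; u=(-2.4973+32.821)/1.3616=22.2703, w=(-2.4973−32.821)/1.3616=-25.9385

0: u=21.5023 w=-26.0324
1: u=26.2580 w=-22.8513
2: u=-30.8213 w=26.4900
3: u=22.2703 w=-25.9385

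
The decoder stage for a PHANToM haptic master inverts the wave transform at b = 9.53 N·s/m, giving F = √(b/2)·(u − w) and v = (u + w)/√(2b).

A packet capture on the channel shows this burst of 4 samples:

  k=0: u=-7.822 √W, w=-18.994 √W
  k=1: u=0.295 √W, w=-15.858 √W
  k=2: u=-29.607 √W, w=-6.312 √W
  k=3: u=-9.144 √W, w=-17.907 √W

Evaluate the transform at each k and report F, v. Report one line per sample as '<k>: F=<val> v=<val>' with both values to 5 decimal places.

0: F=24.38722 v=-6.14232
1: F=35.26019 v=-3.56477
2: F=-50.85038 v=-8.22740
3: F=19.12865 v=-6.19615

k=0: u−w=11.17200, u+w=-26.81600; √(b/2)=2.18289, √(2b)=4.36578; F=2.18289×11.172=24.38722, v=-26.81600/4.36578=-6.14232
k=1: u−w=16.15300, u+w=-15.56300; √(b/2)=2.18289, √(2b)=4.36578; F=2.18289×16.153=35.26019, v=-15.56300/4.36578=-3.56477
k=2: u−w=-23.29500, u+w=-35.91900; √(b/2)=2.18289, √(2b)=4.36578; F=2.18289×(-23.295)=-50.85038, v=-35.91900/4.36578=-8.22740
k=3: u−w=8.76300, u+w=-27.05100; √(b/2)=2.18289, √(2b)=4.36578; F=2.18289×8.763=19.12865, v=-27.05100/4.36578=-6.19615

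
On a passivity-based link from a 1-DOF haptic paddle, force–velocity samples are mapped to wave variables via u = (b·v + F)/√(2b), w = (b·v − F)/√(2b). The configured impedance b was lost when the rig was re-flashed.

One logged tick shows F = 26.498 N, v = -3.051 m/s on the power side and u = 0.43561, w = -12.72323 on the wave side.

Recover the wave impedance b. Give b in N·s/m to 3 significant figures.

u + w = -12.28762;  u + w = √(2b)·v, so √(2b) = -12.28762/(-3.051) = 4.02741.
b = (√(2b))²/2 = 16.22001/2 = 8.11001.
(Check via u − w = 2F/√(2b): u − w = 13.15884, 2F/√(2b) = 13.15884.)

b = 8.11 N·s/m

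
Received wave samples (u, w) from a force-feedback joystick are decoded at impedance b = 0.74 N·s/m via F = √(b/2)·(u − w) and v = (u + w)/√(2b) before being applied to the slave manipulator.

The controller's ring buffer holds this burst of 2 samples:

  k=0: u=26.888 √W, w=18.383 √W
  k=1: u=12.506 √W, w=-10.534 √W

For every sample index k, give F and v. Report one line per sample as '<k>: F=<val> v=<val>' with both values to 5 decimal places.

0: F=5.17339 v=37.21253
1: F=14.01468 v=1.62097

k=0: u−w=8.50500, u+w=45.27100; √(b/2)=0.60828, √(2b)=1.21655; F=0.60828×8.505=5.17339, v=45.27100/1.21655=37.21253
k=1: u−w=23.04000, u+w=1.97200; √(b/2)=0.60828, √(2b)=1.21655; F=0.60828×23.04=14.01468, v=1.97200/1.21655=1.62097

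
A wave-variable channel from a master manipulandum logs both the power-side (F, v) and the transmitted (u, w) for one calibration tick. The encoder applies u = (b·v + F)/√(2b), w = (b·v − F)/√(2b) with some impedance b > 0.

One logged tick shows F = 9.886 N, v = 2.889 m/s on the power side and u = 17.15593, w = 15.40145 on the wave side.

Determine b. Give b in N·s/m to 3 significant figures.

b = 63.5 N·s/m

u + w = 32.55738;  u + w = √(2b)·v, so √(2b) = 32.55738/2.889 = 11.26943.
b = (√(2b))²/2 = 127.00003/2 = 63.50001.
(Check via u − w = 2F/√(2b): u − w = 1.75448, 2F/√(2b) = 1.75448.)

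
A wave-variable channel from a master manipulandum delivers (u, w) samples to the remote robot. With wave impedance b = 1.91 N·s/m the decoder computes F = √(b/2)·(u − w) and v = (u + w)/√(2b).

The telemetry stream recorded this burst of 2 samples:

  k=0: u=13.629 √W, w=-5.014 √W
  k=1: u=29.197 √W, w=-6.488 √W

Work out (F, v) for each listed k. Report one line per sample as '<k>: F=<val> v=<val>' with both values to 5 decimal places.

0: F=18.21870 v=4.40782
1: F=34.87285 v=11.61894

k=0: u−w=18.64300, u+w=8.61500; √(b/2)=0.97724, √(2b)=1.95448; F=0.97724×18.643=18.21870, v=8.61500/1.95448=4.40782
k=1: u−w=35.68500, u+w=22.70900; √(b/2)=0.97724, √(2b)=1.95448; F=0.97724×35.685=34.87285, v=22.70900/1.95448=11.61894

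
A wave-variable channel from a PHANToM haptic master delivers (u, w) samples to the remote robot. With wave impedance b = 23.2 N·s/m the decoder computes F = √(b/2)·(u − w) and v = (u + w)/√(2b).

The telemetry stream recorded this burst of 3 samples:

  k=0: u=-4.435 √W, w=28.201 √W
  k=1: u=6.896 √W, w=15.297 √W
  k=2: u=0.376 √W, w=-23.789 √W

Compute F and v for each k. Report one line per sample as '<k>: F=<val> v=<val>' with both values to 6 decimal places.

k=0: u−w=-32.636000, u+w=23.766000; √(b/2)=3.405877, √(2b)=6.811755; F=3.405877×(-32.636)=-111.154211, v=23.766000/6.811755=3.488969
k=1: u−w=-8.401000, u+w=22.193000; √(b/2)=3.405877, √(2b)=6.811755; F=3.405877×(-8.401)=-28.612775, v=22.193000/6.811755=3.258045
k=2: u−w=24.165000, u+w=-23.413000; √(b/2)=3.405877, √(2b)=6.811755; F=3.405877×24.165=82.303024, v=-23.413000/6.811755=-3.437147

0: F=-111.154211 v=3.488969
1: F=-28.612775 v=3.258045
2: F=82.303024 v=-3.437147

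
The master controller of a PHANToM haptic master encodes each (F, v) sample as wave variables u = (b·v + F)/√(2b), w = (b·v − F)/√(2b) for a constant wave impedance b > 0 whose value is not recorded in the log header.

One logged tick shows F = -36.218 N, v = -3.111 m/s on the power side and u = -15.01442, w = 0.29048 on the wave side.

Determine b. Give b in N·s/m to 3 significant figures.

b = 11.2 N·s/m

u + w = -14.7239;  u + w = √(2b)·v, so √(2b) = -14.7239/(-3.111) = 4.7329.
b = (√(2b))²/2 = 22.4000/2 = 11.2000.
(Check via u − w = 2F/√(2b): u − w = -15.3049, 2F/√(2b) = -15.3049.)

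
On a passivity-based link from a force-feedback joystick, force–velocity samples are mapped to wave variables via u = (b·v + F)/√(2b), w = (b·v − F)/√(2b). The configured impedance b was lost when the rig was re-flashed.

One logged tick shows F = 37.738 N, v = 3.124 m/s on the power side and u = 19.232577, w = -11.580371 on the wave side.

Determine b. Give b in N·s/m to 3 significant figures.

b = 3 N·s/m

u + w = 7.652206;  u + w = √(2b)·v, so √(2b) = 7.652206/3.124 = 2.449490.
b = (√(2b))²/2 = 6.000000/2 = 3.000000.
(Check via u − w = 2F/√(2b): u − w = 30.812948, 2F/√(2b) = 30.812948.)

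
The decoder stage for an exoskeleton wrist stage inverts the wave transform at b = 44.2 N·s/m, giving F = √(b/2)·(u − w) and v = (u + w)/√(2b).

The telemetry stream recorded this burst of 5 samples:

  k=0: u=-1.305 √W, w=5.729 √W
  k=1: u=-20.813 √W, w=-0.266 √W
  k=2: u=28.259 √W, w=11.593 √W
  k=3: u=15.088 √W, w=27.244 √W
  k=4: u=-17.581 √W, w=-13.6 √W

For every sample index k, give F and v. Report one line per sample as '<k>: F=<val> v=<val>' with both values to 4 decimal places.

0: F=-33.0673 v=0.4705
1: F=-96.5928 v=-2.2419
2: F=78.3479 v=4.2386
3: F=-57.1461 v=4.5024
4: F=-18.7149 v=-3.3164

k=0: u−w=-7.0340, u+w=4.4240; √(b/2)=4.7011, √(2b)=9.4021; F=4.7011×(-7.034)=-33.0673, v=4.4240/9.4021=0.4705
k=1: u−w=-20.5470, u+w=-21.0790; √(b/2)=4.7011, √(2b)=9.4021; F=4.7011×(-20.547)=-96.5928, v=-21.0790/9.4021=-2.2419
k=2: u−w=16.6660, u+w=39.8520; √(b/2)=4.7011, √(2b)=9.4021; F=4.7011×16.666=78.3479, v=39.8520/9.4021=4.2386
k=3: u−w=-12.1560, u+w=42.3320; √(b/2)=4.7011, √(2b)=9.4021; F=4.7011×(-12.156)=-57.1461, v=42.3320/9.4021=4.5024
k=4: u−w=-3.9810, u+w=-31.1810; √(b/2)=4.7011, √(2b)=9.4021; F=4.7011×(-3.981)=-18.7149, v=-31.1810/9.4021=-3.3164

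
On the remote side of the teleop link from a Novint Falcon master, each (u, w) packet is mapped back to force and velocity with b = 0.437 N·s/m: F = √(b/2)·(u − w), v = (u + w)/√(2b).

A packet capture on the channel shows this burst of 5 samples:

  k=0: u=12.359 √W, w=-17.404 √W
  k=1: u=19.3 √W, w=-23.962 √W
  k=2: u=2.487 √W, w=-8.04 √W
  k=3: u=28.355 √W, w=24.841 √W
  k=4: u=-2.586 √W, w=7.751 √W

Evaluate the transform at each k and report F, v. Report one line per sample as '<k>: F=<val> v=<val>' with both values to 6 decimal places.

k=0: u−w=29.763000, u+w=-5.045000; √(b/2)=0.467440, √(2b)=0.934880; F=0.467440×29.763=13.912412, v=-5.045000/0.934880=-5.396416
k=1: u−w=43.262000, u+w=-4.662000; √(b/2)=0.467440, √(2b)=0.934880; F=0.467440×43.262=20.222382, v=-4.662000/0.934880=-4.986738
k=2: u−w=10.527000, u+w=-5.553000; √(b/2)=0.467440, √(2b)=0.934880; F=0.467440×10.527=4.920739, v=-5.553000/0.934880=-5.939802
k=3: u−w=3.514000, u+w=53.196000; √(b/2)=0.467440, √(2b)=0.934880; F=0.467440×3.514=1.642584, v=53.196000/0.934880=56.901441
k=4: u−w=-10.337000, u+w=5.165000; √(b/2)=0.467440, √(2b)=0.934880; F=0.467440×(-10.337)=-4.831926, v=5.165000/0.934880=5.524775

0: F=13.912412 v=-5.396416
1: F=20.222382 v=-4.986738
2: F=4.920739 v=-5.939802
3: F=1.642584 v=56.901441
4: F=-4.831926 v=5.524775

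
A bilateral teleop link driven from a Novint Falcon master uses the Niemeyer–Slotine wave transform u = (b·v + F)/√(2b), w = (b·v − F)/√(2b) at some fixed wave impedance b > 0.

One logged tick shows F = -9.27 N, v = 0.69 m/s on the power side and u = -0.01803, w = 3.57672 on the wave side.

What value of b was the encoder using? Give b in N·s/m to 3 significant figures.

u + w = 3.55869;  u + w = √(2b)·v, so √(2b) = 3.55869/0.69 = 5.15752.
b = (√(2b))²/2 = 26.60003/2 = 13.30002.
(Check via u − w = 2F/√(2b): u − w = -3.59475, 2F/√(2b) = -3.59475.)

b = 13.3 N·s/m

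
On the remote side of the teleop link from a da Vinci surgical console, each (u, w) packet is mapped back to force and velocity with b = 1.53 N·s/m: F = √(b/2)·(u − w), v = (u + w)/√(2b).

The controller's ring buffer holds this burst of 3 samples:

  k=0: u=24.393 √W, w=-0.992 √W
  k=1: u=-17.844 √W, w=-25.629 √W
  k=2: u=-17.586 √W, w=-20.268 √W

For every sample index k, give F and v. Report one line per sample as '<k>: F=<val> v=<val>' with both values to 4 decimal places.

0: F=22.2028 v=13.3775
1: F=6.8091 v=-24.8519
2: F=2.3458 v=-21.6397

k=0: u−w=25.3850, u+w=23.4010; √(b/2)=0.8746, √(2b)=1.7493; F=0.8746×25.385=22.2028, v=23.4010/1.7493=13.3775
k=1: u−w=7.7850, u+w=-43.4730; √(b/2)=0.8746, √(2b)=1.7493; F=0.8746×7.785=6.8091, v=-43.4730/1.7493=-24.8519
k=2: u−w=2.6820, u+w=-37.8540; √(b/2)=0.8746, √(2b)=1.7493; F=0.8746×2.682=2.3458, v=-37.8540/1.7493=-21.6397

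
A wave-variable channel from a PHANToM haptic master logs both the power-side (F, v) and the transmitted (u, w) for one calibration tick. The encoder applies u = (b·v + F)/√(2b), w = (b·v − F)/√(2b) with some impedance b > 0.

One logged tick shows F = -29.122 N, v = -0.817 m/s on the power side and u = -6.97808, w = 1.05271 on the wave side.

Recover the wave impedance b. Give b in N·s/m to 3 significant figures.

b = 26.3 N·s/m

u + w = -5.92537;  u + w = √(2b)·v, so √(2b) = -5.92537/(-0.817) = 7.25259.
b = (√(2b))²/2 = 52.60013/2 = 26.30007.
(Check via u − w = 2F/√(2b): u − w = -8.03079, 2F/√(2b) = -8.03078.)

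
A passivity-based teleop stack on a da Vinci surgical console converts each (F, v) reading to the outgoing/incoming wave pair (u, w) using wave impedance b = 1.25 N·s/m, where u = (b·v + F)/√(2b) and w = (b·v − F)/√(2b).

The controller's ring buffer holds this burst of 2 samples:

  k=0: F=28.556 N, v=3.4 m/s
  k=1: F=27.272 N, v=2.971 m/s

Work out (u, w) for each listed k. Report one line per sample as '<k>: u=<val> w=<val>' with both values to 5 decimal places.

k=0: b·v=1.25×3.4=4.25000; √(2b)=1.58114; u=(4.25000+28.556)/1.58114=20.74834, w=(4.25000−28.556)/1.58114=-15.37246
k=1: b·v=1.25×2.971=3.71375; √(2b)=1.58114; u=(3.71375+27.272)/1.58114=19.59711, w=(3.71375−27.272)/1.58114=-14.89955

0: u=20.74834 w=-15.37246
1: u=19.59711 w=-14.89955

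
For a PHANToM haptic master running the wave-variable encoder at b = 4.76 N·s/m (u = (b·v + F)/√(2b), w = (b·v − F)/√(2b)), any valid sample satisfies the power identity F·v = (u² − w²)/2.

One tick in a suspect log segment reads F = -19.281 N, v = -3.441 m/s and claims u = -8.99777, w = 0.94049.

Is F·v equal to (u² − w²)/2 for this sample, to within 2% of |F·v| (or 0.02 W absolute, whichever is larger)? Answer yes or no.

F·v = (-19.281)×(-3.441) = 66.3459 W.
(u² − w²)/2 = (80.9599 − 0.8845)/2 = 40.0377 W.
|Δ| = 26.3082;  2% of max(1, |F·v|) = 1.3269.

no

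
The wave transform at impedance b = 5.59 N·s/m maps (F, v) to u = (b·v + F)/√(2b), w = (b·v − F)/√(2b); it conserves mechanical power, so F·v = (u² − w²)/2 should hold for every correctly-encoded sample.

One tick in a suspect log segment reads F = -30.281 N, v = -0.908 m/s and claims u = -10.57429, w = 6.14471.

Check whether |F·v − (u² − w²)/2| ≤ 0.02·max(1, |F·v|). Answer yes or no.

no

F·v = (-30.281)×(-0.908) = 27.4951 W.
(u² − w²)/2 = (111.8156 − 37.7575)/2 = 37.0291 W.
|Δ| = 9.5339;  2% of max(1, |F·v|) = 0.5499.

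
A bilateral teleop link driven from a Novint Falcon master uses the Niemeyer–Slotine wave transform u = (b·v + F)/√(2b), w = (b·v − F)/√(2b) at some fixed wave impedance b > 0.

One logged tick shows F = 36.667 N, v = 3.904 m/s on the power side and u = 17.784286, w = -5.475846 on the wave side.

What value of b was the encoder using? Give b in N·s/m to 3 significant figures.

b = 4.97 N·s/m

u + w = 12.308440;  u + w = √(2b)·v, so √(2b) = 12.308440/3.904 = 3.152777.
b = (√(2b))²/2 = 9.940001/2 = 4.970000.
(Check via u − w = 2F/√(2b): u − w = 23.260132, 2F/√(2b) = 23.260132.)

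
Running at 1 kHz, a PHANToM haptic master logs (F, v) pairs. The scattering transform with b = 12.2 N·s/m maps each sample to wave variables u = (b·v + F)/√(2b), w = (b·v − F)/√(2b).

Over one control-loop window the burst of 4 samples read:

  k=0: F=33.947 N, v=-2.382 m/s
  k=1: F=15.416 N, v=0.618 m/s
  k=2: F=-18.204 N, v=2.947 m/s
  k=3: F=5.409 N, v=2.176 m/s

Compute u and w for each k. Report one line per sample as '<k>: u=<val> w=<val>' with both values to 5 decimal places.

k=0: b·v=12.2×(-2.382)=-29.06040; √(2b)=4.93964; u=(-29.06040+33.947)/4.93964=0.98926, w=(-29.06040−33.947)/4.93964=-12.75548
k=1: b·v=12.2×0.618=7.53960; √(2b)=4.93964; u=(7.53960+15.416)/4.93964=4.64723, w=(7.53960−15.416)/4.93964=-1.59453
k=2: b·v=12.2×2.947=35.95340; √(2b)=4.93964; u=(35.95340+(-18.204))/4.93964=3.59326, w=(35.95340−(-18.204))/4.93964=10.96385
k=3: b·v=12.2×2.176=26.54720; √(2b)=4.93964; u=(26.54720+5.409)/4.93964=6.46934, w=(26.54720−5.409)/4.93964=4.27930

0: u=0.98926 w=-12.75548
1: u=4.64723 w=-1.59453
2: u=3.59326 w=10.96385
3: u=6.46934 w=4.27930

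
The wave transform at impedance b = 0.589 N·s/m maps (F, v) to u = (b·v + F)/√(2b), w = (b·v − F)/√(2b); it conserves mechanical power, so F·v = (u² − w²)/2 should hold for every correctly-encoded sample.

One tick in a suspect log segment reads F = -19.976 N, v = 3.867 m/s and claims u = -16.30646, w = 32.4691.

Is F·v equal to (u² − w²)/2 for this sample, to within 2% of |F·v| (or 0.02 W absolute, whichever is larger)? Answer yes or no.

no

F·v = (-19.976)×3.867 = -77.2472 W.
(u² − w²)/2 = (265.9006 − 1054.2425)/2 = -394.1709 W.
|Δ| = 316.9237;  2% of max(1, |F·v|) = 1.5449.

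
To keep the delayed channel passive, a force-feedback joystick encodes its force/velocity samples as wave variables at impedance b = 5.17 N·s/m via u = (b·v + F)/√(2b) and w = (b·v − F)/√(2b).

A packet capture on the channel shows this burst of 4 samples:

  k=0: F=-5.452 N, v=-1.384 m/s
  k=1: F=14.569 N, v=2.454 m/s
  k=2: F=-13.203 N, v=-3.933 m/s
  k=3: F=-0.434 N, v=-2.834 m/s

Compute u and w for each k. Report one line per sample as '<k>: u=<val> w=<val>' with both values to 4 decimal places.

0: u=-3.9207 w=-0.5297
1: u=8.4763 w=-0.5852
2: u=-10.4294 w=-2.2175
3: u=-4.6915 w=-4.4215

k=0: b·v=5.17×(-1.384)=-7.1553; √(2b)=3.2156; u=(-7.1553+(-5.452))/3.2156=-3.9207, w=(-7.1553−(-5.452))/3.2156=-0.5297
k=1: b·v=5.17×2.454=12.6872; √(2b)=3.2156; u=(12.6872+14.569)/3.2156=8.4763, w=(12.6872−14.569)/3.2156=-0.5852
k=2: b·v=5.17×(-3.933)=-20.3336; √(2b)=3.2156; u=(-20.3336+(-13.203))/3.2156=-10.4294, w=(-20.3336−(-13.203))/3.2156=-2.2175
k=3: b·v=5.17×(-2.834)=-14.6518; √(2b)=3.2156; u=(-14.6518+(-0.434))/3.2156=-4.6915, w=(-14.6518−(-0.434))/3.2156=-4.4215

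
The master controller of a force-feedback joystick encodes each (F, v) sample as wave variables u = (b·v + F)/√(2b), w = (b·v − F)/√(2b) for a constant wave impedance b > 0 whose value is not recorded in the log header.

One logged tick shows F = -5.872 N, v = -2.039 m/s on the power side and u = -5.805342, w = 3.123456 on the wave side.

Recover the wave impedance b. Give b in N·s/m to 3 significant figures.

u + w = -2.681886;  u + w = √(2b)·v, so √(2b) = -2.681886/(-2.039) = 1.315295.
b = (√(2b))²/2 = 1.730000/2 = 0.865000.
(Check via u − w = 2F/√(2b): u − w = -8.928798, 2F/√(2b) = -8.928797.)

b = 0.865 N·s/m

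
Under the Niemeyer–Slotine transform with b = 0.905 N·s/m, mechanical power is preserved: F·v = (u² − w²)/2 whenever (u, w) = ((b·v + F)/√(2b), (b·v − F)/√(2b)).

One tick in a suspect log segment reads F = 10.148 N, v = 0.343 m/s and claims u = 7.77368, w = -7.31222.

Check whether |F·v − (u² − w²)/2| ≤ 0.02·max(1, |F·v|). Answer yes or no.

yes

F·v = 10.148×0.343 = 3.4808 W.
(u² − w²)/2 = (60.4301 − 53.4686)/2 = 3.4808 W.
|Δ| = 0.0000;  2% of max(1, |F·v|) = 0.0696.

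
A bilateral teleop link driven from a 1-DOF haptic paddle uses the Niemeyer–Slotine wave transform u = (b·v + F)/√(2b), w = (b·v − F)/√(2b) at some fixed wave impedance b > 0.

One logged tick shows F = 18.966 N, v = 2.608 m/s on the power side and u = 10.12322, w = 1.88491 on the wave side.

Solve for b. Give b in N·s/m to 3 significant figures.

u + w = 12.0081;  u + w = √(2b)·v, so √(2b) = 12.0081/2.608 = 4.6043.
b = (√(2b))²/2 = 21.2000/2 = 10.6000.
(Check via u − w = 2F/√(2b): u − w = 8.2383, 2F/√(2b) = 8.2383.)

b = 10.6 N·s/m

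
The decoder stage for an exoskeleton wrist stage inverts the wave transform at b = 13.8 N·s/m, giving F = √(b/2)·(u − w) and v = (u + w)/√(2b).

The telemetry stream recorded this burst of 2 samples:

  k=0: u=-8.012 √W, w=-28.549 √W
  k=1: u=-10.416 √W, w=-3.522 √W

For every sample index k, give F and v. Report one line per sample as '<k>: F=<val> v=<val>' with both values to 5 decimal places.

k=0: u−w=20.53700, u+w=-36.56100; √(b/2)=2.62679, √(2b)=5.25357; F=2.62679×20.537=53.94629, v=-36.56100/5.25357=-6.95927
k=1: u−w=-6.89400, u+w=-13.93800; √(b/2)=2.62679, √(2b)=5.25357; F=2.62679×(-6.894)=-18.10906, v=-13.93800/5.25357=-2.65305

0: F=53.94629 v=-6.95927
1: F=-18.10906 v=-2.65305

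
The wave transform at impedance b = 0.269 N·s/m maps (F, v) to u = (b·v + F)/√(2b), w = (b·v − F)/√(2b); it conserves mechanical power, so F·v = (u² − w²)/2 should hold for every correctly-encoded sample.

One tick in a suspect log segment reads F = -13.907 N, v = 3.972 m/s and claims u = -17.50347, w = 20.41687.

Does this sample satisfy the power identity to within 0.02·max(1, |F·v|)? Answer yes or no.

F·v = (-13.907)×3.972 = -55.23860 W.
(u² − w²)/2 = (306.37146 − 416.84858)/2 = -55.23856 W.
|Δ| = 0.00004;  2% of max(1, |F·v|) = 1.10477.

yes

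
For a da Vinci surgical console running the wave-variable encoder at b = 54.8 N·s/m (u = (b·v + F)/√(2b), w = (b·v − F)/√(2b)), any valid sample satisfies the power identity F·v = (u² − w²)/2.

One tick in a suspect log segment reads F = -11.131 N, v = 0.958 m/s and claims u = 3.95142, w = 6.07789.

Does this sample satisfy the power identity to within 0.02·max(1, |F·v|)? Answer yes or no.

yes

F·v = (-11.131)×0.958 = -10.6635 W.
(u² − w²)/2 = (15.6137 − 36.9407)/2 = -10.6635 W.
|Δ| = 0.0000;  2% of max(1, |F·v|) = 0.2133.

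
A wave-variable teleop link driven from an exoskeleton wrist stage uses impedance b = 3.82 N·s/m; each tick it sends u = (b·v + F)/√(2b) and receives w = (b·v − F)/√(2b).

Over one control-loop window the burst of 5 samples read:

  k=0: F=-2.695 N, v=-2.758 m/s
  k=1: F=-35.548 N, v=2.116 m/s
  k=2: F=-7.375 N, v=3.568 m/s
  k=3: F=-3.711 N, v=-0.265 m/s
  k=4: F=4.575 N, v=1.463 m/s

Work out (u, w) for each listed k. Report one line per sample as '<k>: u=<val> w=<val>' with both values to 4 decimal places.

k=0: b·v=3.82×(-2.758)=-10.5356; √(2b)=2.7641; u=(-10.5356+(-2.695))/2.7641=-4.7866, w=(-10.5356−(-2.695))/2.7641=-2.8366
k=1: b·v=3.82×2.116=8.0831; √(2b)=2.7641; u=(8.0831+(-35.548))/2.7641=-9.9364, w=(8.0831−(-35.548))/2.7641=15.7852
k=2: b·v=3.82×3.568=13.6298; √(2b)=2.7641; u=(13.6298+(-7.375))/2.7641=2.2629, w=(13.6298−(-7.375))/2.7641=7.5993
k=3: b·v=3.82×(-0.265)=-1.0123; √(2b)=2.7641; u=(-1.0123+(-3.711))/2.7641=-1.7088, w=(-1.0123−(-3.711))/2.7641=0.9764
k=4: b·v=3.82×1.463=5.5887; √(2b)=2.7641; u=(5.5887+4.575)/2.7641=3.6771, w=(5.5887−4.575)/2.7641=0.3667

0: u=-4.7866 w=-2.8366
1: u=-9.9364 w=15.7852
2: u=2.2629 w=7.5993
3: u=-1.7088 w=0.9764
4: u=3.6771 w=0.3667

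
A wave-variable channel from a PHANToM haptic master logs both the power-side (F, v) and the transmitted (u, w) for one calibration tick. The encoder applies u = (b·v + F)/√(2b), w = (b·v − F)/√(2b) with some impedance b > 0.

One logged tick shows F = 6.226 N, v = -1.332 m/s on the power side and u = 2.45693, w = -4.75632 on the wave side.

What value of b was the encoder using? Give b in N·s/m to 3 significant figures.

b = 1.49 N·s/m

u + w = -2.29939;  u + w = √(2b)·v, so √(2b) = -2.29939/(-1.332) = 1.72627.
b = (√(2b))²/2 = 2.98000/2 = 1.49000.
(Check via u − w = 2F/√(2b): u − w = 7.21325, 2F/√(2b) = 7.21325.)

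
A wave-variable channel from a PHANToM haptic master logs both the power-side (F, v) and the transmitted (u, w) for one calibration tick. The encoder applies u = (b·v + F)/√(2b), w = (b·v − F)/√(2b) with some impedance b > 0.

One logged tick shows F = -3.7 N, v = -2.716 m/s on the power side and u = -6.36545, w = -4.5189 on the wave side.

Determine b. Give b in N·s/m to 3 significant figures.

u + w = -10.8844;  u + w = √(2b)·v, so √(2b) = -10.8844/(-2.716) = 4.0075.
b = (√(2b))²/2 = 16.0600/2 = 8.0300.
(Check via u − w = 2F/√(2b): u − w = -1.8465, 2F/√(2b) = -1.8465.)

b = 8.03 N·s/m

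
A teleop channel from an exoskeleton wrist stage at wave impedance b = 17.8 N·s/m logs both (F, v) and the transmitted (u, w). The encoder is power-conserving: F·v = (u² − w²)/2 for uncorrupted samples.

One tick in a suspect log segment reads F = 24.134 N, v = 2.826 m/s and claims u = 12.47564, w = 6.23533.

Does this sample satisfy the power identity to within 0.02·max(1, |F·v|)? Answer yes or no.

no

F·v = 24.134×2.826 = 68.20268 W.
(u² − w²)/2 = (155.64159 − 38.87934)/2 = 58.38113 W.
|Δ| = 9.82156;  2% of max(1, |F·v|) = 1.36405.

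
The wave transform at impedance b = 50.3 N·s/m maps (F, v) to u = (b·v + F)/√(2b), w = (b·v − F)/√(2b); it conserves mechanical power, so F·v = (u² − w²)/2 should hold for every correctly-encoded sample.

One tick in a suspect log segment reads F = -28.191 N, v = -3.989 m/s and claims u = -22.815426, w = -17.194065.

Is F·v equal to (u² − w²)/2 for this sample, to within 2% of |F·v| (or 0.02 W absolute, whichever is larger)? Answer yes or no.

yes

F·v = (-28.191)×(-3.989) = 112.453899 W.
(u² − w²)/2 = (520.543664 − 295.635871)/2 = 112.453896 W.
|Δ| = 0.000003;  2% of max(1, |F·v|) = 2.249078.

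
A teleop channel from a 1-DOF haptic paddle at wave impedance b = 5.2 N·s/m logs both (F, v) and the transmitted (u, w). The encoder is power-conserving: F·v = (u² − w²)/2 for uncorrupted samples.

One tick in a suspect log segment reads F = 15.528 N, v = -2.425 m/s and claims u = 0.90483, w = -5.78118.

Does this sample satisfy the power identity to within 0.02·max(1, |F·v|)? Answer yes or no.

no

F·v = 15.528×(-2.425) = -37.65540 W.
(u² − w²)/2 = (0.81872 − 33.42204)/2 = -16.30166 W.
|Δ| = 21.35374;  2% of max(1, |F·v|) = 0.75311.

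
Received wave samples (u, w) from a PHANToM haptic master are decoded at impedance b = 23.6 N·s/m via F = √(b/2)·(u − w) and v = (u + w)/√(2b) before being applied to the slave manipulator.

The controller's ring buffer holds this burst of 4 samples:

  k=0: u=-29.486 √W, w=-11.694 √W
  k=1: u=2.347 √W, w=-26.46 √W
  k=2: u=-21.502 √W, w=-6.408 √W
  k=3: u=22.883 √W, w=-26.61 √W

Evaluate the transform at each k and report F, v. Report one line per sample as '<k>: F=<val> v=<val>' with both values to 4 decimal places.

0: F=-61.1175 v=-5.9940
1: F=98.9553 v=-3.5098
2: F=-51.8496 v=-4.0625
3: F=170.0140 v=-0.5425

k=0: u−w=-17.7920, u+w=-41.1800; √(b/2)=3.4351, √(2b)=6.8702; F=3.4351×(-17.792)=-61.1175, v=-41.1800/6.8702=-5.9940
k=1: u−w=28.8070, u+w=-24.1130; √(b/2)=3.4351, √(2b)=6.8702; F=3.4351×28.807=98.9553, v=-24.1130/6.8702=-3.5098
k=2: u−w=-15.0940, u+w=-27.9100; √(b/2)=3.4351, √(2b)=6.8702; F=3.4351×(-15.094)=-51.8496, v=-27.9100/6.8702=-4.0625
k=3: u−w=49.4930, u+w=-3.7270; √(b/2)=3.4351, √(2b)=6.8702; F=3.4351×49.493=170.0140, v=-3.7270/6.8702=-0.5425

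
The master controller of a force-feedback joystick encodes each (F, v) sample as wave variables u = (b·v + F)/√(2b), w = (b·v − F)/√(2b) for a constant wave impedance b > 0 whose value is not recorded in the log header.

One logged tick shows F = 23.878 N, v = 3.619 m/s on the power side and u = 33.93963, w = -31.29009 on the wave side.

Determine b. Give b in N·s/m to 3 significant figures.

b = 0.268 N·s/m

u + w = 2.6495;  u + w = √(2b)·v, so √(2b) = 2.6495/3.619 = 0.7321.
b = (√(2b))²/2 = 0.5360/2 = 0.2680.
(Check via u − w = 2F/√(2b): u − w = 65.2297, 2F/√(2b) = 65.2298.)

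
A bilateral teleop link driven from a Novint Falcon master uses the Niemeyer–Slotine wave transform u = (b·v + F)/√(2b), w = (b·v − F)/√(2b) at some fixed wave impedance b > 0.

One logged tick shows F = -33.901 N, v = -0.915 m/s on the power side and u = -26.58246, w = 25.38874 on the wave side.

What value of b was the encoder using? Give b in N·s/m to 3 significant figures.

u + w = -1.1937;  u + w = √(2b)·v, so √(2b) = -1.1937/(-0.915) = 1.3046.
b = (√(2b))²/2 = 1.7020/2 = 0.8510.
(Check via u − w = 2F/√(2b): u − w = -51.9712, 2F/√(2b) = -51.9710.)

b = 0.851 N·s/m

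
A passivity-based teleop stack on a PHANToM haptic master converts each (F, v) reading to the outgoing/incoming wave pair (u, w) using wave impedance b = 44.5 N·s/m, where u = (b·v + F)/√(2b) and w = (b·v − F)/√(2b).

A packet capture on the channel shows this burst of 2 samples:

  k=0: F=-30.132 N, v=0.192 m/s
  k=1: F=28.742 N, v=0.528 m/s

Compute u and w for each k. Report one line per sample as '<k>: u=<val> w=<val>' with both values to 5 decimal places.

k=0: b·v=44.5×0.192=8.54400; √(2b)=9.43398; u=(8.54400+(-30.132))/9.43398=-2.28832, w=(8.54400−(-30.132))/9.43398=4.09965
k=1: b·v=44.5×0.528=23.49600; √(2b)=9.43398; u=(23.49600+28.742)/9.43398=5.53722, w=(23.49600−28.742)/9.43398=-0.55607

0: u=-2.28832 w=4.09965
1: u=5.53722 w=-0.55607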